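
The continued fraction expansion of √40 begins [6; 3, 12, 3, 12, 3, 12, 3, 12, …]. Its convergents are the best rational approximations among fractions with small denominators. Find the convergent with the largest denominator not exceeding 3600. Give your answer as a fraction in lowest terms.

8886/1405

List convergents until the denominator exceeds the bound:
a_0 = 6: 6/1  (≤ bound)
a_1 = 3: 19/3  (≤ bound)
a_2 = 12: 234/37  (≤ bound)
a_3 = 3: 721/114  (≤ bound)
a_4 = 12: 8886/1405  (≤ bound)
a_5 = 3: 27379/4329  (> 3600, stop)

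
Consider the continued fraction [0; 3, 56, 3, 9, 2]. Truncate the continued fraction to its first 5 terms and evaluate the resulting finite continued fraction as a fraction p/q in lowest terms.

1577/4759

Collapse the nested fraction from the inside out:
Start with 9.
3 + 1/(9/1) = 3 + 1/9 = 28/9
56 + 1/(28/9) = 56 + 9/28 = 1577/28
3 + 1/(1577/28) = 3 + 28/1577 = 4759/1577
0 + 1/(4759/1577) = 0 + 1577/4759 = 1577/4759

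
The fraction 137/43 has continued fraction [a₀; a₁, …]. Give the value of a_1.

137 ÷ 43 → quotient 3, remainder 8
43 ÷ 8 → quotient 5, remainder 3

5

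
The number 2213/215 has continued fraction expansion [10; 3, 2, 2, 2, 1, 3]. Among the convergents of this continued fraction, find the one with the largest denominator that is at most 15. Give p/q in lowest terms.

72/7

a_0 = 10: 10/1  (≤ bound)
a_1 = 3: 31/3  (≤ bound)
a_2 = 2: 72/7  (≤ bound)
a_3 = 2: 175/17  (> 15, stop)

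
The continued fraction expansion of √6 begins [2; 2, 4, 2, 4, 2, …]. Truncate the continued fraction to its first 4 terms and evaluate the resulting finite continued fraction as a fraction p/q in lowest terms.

49/20

Start with 2.
4 + 1/(2/1) = 4 + 1/2 = 9/2
2 + 1/(9/2) = 2 + 2/9 = 20/9
2 + 1/(20/9) = 2 + 9/20 = 49/20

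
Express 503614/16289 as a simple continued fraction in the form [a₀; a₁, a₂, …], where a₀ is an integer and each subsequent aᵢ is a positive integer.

[30; 1, 11, 9, 37, 4]

Run the Euclidean algorithm, recording each quotient:
⌊503614/16289⌋ = 30, remainder 14944
⌊16289/14944⌋ = 1, remainder 1345
⌊14944/1345⌋ = 11, remainder 149
⌊1345/149⌋ = 9, remainder 4
⌊149/4⌋ = 37, remainder 1
⌊4/1⌋ = 4, remainder 0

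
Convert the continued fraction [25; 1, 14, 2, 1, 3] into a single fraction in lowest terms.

Starting at the tail and folding back:
Start with 3.
1 + 1/(3/1) = 1 + 1/3 = 4/3
2 + 1/(4/3) = 2 + 3/4 = 11/4
14 + 1/(11/4) = 14 + 4/11 = 158/11
1 + 1/(158/11) = 1 + 11/158 = 169/158
25 + 1/(169/158) = 25 + 158/169 = 4383/169

4383/169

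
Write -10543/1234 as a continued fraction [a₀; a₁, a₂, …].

⌊-10543/1234⌋ = -9, remainder 563
⌊1234/563⌋ = 2, remainder 108
⌊563/108⌋ = 5, remainder 23
⌊108/23⌋ = 4, remainder 16
⌊23/16⌋ = 1, remainder 7
⌊16/7⌋ = 2, remainder 2
⌊7/2⌋ = 3, remainder 1
⌊2/1⌋ = 2, remainder 0

[-9; 2, 5, 4, 1, 2, 3, 2]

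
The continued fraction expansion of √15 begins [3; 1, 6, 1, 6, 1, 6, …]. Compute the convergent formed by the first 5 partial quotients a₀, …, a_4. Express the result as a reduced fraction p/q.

213/55

Work from the innermost term outward:
Start with 6.
1 + 1/(6/1) = 1 + 1/6 = 7/6
6 + 1/(7/6) = 6 + 6/7 = 48/7
1 + 1/(48/7) = 1 + 7/48 = 55/48
3 + 1/(55/48) = 3 + 48/55 = 213/55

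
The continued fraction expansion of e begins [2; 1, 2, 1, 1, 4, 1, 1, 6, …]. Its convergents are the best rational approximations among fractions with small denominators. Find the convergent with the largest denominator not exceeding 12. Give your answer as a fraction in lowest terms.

a_0 = 2: 2/1  (≤ bound)
a_1 = 1: 3/1  (≤ bound)
a_2 = 2: 8/3  (≤ bound)
a_3 = 1: 11/4  (≤ bound)
a_4 = 1: 19/7  (≤ bound)
a_5 = 4: 87/32  (> 12, stop)

19/7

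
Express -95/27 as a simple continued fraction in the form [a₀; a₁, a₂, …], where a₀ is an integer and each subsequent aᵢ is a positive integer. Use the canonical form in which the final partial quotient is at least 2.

-95 = -4·27 + 13, so a_0 = -4
27 = 2·13 + 1, so a_1 = 2
13 = 13·1 + 0, so a_2 = 13

[-4; 2, 13]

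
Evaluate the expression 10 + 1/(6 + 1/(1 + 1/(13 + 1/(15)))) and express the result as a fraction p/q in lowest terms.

14831/1462

a_0 = 10: 10/1
a_1 = 6: 61/6
a_2 = 1: 71/7
a_3 = 13: 984/97
a_4 = 15: 14831/1462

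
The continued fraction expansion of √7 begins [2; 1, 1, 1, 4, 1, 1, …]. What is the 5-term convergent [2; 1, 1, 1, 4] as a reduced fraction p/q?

a_0 = 2: 2/1
a_1 = 1: 3/1
a_2 = 1: 5/2
a_3 = 1: 8/3
a_4 = 4: 37/14

37/14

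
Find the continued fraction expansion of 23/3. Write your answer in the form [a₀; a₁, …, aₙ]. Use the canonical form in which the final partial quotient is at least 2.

⌊23/3⌋ = 7, remainder 2
⌊3/2⌋ = 1, remainder 1
⌊2/1⌋ = 2, remainder 0

[7; 1, 2]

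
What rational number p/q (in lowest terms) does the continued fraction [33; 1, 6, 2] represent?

a_0 = 33: 33/1
a_1 = 1: 34/1
a_2 = 6: 237/7
a_3 = 2: 508/15

508/15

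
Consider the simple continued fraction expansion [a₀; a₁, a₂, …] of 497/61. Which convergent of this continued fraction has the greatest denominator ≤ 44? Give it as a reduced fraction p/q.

List convergents until the denominator exceeds the bound:
a_0 = 8: 8/1  (≤ bound)
a_1 = 6: 49/6  (≤ bound)
a_2 = 1: 57/7  (≤ bound)
a_3 = 3: 220/27  (≤ bound)
a_4 = 2: 497/61  (> 44, stop)

220/27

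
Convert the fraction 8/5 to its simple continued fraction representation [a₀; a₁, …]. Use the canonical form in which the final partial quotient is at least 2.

[1; 1, 1, 2]

⌊8/5⌋ = 1, remainder 3
⌊5/3⌋ = 1, remainder 2
⌊3/2⌋ = 1, remainder 1
⌊2/1⌋ = 2, remainder 0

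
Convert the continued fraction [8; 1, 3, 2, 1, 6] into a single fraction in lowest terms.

a_0 = 8: 8/1
a_1 = 1: 9/1
a_2 = 3: 35/4
a_3 = 2: 79/9
a_4 = 1: 114/13
a_5 = 6: 763/87

763/87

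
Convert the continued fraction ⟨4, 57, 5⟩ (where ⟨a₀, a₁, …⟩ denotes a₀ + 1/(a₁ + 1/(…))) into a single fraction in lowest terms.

a_0 = 4: 4/1
a_1 = 57: 229/57
a_2 = 5: 1149/286

1149/286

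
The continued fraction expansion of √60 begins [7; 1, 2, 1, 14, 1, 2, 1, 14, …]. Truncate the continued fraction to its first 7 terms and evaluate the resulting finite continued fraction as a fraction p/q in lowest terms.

1433/185

a_0 = 7: 7/1
a_1 = 1: 8/1
a_2 = 2: 23/3
a_3 = 1: 31/4
a_4 = 14: 457/59
a_5 = 1: 488/63
a_6 = 2: 1433/185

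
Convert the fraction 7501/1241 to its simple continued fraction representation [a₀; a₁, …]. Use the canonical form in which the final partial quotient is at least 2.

7501 = 6·1241 + 55, so a_0 = 6
1241 = 22·55 + 31, so a_1 = 22
55 = 1·31 + 24, so a_2 = 1
31 = 1·24 + 7, so a_3 = 1
24 = 3·7 + 3, so a_4 = 3
7 = 2·3 + 1, so a_5 = 2
3 = 3·1 + 0, so a_6 = 3

[6; 22, 1, 1, 3, 2, 3]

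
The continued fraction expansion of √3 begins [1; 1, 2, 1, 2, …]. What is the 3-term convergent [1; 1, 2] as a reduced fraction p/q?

5/3

Start with 2.
1 + 1/(2/1) = 1 + 1/2 = 3/2
1 + 1/(3/2) = 1 + 2/3 = 5/3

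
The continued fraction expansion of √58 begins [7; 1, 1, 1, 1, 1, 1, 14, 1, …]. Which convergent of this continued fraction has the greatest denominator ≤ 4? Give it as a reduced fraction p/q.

23/3

a_0 = 7: 7/1  (≤ bound)
a_1 = 1: 8/1  (≤ bound)
a_2 = 1: 15/2  (≤ bound)
a_3 = 1: 23/3  (≤ bound)
a_4 = 1: 38/5  (> 4, stop)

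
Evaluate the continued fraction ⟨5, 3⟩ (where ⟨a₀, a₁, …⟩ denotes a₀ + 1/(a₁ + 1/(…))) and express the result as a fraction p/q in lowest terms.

16/3

a_0 = 5: 5/1
a_1 = 3: 16/3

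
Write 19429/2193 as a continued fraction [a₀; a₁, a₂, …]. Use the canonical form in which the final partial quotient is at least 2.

Apply division with remainder until the remainder is 0:
19429 = 8·2193 + 1885, so a_0 = 8
2193 = 1·1885 + 308, so a_1 = 1
1885 = 6·308 + 37, so a_2 = 6
308 = 8·37 + 12, so a_3 = 8
37 = 3·12 + 1, so a_4 = 3
12 = 12·1 + 0, so a_5 = 12

[8; 1, 6, 8, 3, 12]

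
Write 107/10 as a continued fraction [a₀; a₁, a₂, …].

[10; 1, 2, 3]

107 = 10·10 + 7, so a_0 = 10
10 = 1·7 + 3, so a_1 = 1
7 = 2·3 + 1, so a_2 = 2
3 = 3·1 + 0, so a_3 = 3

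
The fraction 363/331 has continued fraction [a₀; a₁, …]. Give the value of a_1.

363 = 1·331 + 32, so a_0 = 1
331 = 10·32 + 11, so a_1 = 10

10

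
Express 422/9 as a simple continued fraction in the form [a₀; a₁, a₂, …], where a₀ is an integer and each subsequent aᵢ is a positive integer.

422 = 46·9 + 8, so a_0 = 46
9 = 1·8 + 1, so a_1 = 1
8 = 8·1 + 0, so a_2 = 8

[46; 1, 8]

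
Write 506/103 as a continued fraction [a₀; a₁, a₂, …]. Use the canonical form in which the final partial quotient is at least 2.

[4; 1, 10, 2, 4]

506 = 4·103 + 94, so a_0 = 4
103 = 1·94 + 9, so a_1 = 1
94 = 10·9 + 4, so a_2 = 10
9 = 2·4 + 1, so a_3 = 2
4 = 4·1 + 0, so a_4 = 4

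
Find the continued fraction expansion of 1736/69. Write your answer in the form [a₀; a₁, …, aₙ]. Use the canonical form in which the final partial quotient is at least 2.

⌊1736/69⌋ = 25, remainder 11
⌊69/11⌋ = 6, remainder 3
⌊11/3⌋ = 3, remainder 2
⌊3/2⌋ = 1, remainder 1
⌊2/1⌋ = 2, remainder 0

[25; 6, 3, 1, 2]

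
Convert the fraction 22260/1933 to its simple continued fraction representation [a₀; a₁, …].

Run the Euclidean algorithm, recording each quotient:
⌊22260/1933⌋ = 11, remainder 997
⌊1933/997⌋ = 1, remainder 936
⌊997/936⌋ = 1, remainder 61
⌊936/61⌋ = 15, remainder 21
⌊61/21⌋ = 2, remainder 19
⌊21/19⌋ = 1, remainder 2
⌊19/2⌋ = 9, remainder 1
⌊2/1⌋ = 2, remainder 0

[11; 1, 1, 15, 2, 1, 9, 2]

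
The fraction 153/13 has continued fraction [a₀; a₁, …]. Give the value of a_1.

1

Repeatedly divide and take the remainder:
⌊153/13⌋ = 11, remainder 10
⌊13/10⌋ = 1, remainder 3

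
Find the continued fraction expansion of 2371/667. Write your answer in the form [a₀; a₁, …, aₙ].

[3; 1, 1, 4, 14, 1, 1, 2]

2371 = 3·667 + 370, so a_0 = 3
667 = 1·370 + 297, so a_1 = 1
370 = 1·297 + 73, so a_2 = 1
297 = 4·73 + 5, so a_3 = 4
73 = 14·5 + 3, so a_4 = 14
5 = 1·3 + 2, so a_5 = 1
3 = 1·2 + 1, so a_6 = 1
2 = 2·1 + 0, so a_7 = 2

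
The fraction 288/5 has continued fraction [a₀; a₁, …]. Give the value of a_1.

1

Apply division with remainder until the remainder is 0:
288 = 57·5 + 3, so a_0 = 57
5 = 1·3 + 2, so a_1 = 1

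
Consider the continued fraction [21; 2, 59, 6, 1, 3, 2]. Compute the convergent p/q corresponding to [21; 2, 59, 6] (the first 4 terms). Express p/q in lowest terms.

15391/716

Start with 6.
59 + 1/(6/1) = 59 + 1/6 = 355/6
2 + 1/(355/6) = 2 + 6/355 = 716/355
21 + 1/(716/355) = 21 + 355/716 = 15391/716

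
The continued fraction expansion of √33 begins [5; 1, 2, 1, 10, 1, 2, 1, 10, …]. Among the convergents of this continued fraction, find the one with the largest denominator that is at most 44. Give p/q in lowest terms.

List convergents until the denominator exceeds the bound:
a_0 = 5: 5/1  (≤ bound)
a_1 = 1: 6/1  (≤ bound)
a_2 = 2: 17/3  (≤ bound)
a_3 = 1: 23/4  (≤ bound)
a_4 = 10: 247/43  (≤ bound)
a_5 = 1: 270/47  (> 44, stop)

247/43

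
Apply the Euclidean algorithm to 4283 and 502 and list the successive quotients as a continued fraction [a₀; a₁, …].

[8; 1, 1, 7, 2, 1, 10]

4283 = 8·502 + 267, so a_0 = 8
502 = 1·267 + 235, so a_1 = 1
267 = 1·235 + 32, so a_2 = 1
235 = 7·32 + 11, so a_3 = 7
32 = 2·11 + 10, so a_4 = 2
11 = 1·10 + 1, so a_5 = 1
10 = 10·1 + 0, so a_6 = 10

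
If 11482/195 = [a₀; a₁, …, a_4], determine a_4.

⌊11482/195⌋ = 58, remainder 172
⌊195/172⌋ = 1, remainder 23
⌊172/23⌋ = 7, remainder 11
⌊23/11⌋ = 2, remainder 1
⌊11/1⌋ = 11, remainder 0

11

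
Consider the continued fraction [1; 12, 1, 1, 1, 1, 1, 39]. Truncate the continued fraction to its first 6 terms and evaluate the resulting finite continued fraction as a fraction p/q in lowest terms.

Start with 1.
1 + 1/(1/1) = 1 + 1/1 = 2/1
1 + 1/(2/1) = 1 + 1/2 = 3/2
1 + 1/(3/2) = 1 + 2/3 = 5/3
12 + 1/(5/3) = 12 + 3/5 = 63/5
1 + 1/(63/5) = 1 + 5/63 = 68/63

68/63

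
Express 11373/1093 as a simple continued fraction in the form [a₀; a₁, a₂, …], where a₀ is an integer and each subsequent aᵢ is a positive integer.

Apply division with remainder until the remainder is 0:
11373 ÷ 1093 → quotient 10, remainder 443
1093 ÷ 443 → quotient 2, remainder 207
443 ÷ 207 → quotient 2, remainder 29
207 ÷ 29 → quotient 7, remainder 4
29 ÷ 4 → quotient 7, remainder 1
4 ÷ 1 → quotient 4, remainder 0

[10; 2, 2, 7, 7, 4]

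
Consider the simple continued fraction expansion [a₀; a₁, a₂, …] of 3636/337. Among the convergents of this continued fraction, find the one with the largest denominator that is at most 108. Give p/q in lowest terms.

205/19

List convergents until the denominator exceeds the bound:
a_0 = 10: 10/1  (≤ bound)
a_1 = 1: 11/1  (≤ bound)
a_2 = 3: 43/4  (≤ bound)
a_3 = 1: 54/5  (≤ bound)
a_4 = 2: 151/14  (≤ bound)
a_5 = 1: 205/19  (≤ bound)
a_6 = 17: 3636/337  (> 108, stop)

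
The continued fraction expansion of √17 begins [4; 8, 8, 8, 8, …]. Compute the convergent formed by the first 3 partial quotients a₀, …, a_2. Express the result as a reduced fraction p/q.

Collapse the nested fraction from the inside out:
Start with 8.
8 + 1/(8/1) = 8 + 1/8 = 65/8
4 + 1/(65/8) = 4 + 8/65 = 268/65

268/65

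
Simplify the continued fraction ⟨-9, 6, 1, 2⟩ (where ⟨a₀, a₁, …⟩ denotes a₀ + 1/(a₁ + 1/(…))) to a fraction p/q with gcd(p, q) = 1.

Compute successive convergents:
a_0 = -9: -9/1
a_1 = 6: -53/6
a_2 = 1: -62/7
a_3 = 2: -177/20

-177/20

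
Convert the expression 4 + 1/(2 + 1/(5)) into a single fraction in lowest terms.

49/11

a_0 = 4: 4/1
a_1 = 2: 9/2
a_2 = 5: 49/11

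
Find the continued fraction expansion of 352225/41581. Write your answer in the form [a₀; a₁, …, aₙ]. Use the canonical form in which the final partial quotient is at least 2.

⌊352225/41581⌋ = 8, remainder 19577
⌊41581/19577⌋ = 2, remainder 2427
⌊19577/2427⌋ = 8, remainder 161
⌊2427/161⌋ = 15, remainder 12
⌊161/12⌋ = 13, remainder 5
⌊12/5⌋ = 2, remainder 2
⌊5/2⌋ = 2, remainder 1
⌊2/1⌋ = 2, remainder 0

[8; 2, 8, 15, 13, 2, 2, 2]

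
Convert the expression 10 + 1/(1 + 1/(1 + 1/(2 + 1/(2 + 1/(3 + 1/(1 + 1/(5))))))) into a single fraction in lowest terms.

a_0 = 10: 10/1
a_1 = 1: 11/1
a_2 = 1: 21/2
a_3 = 2: 53/5
a_4 = 2: 127/12
a_5 = 3: 434/41
a_6 = 1: 561/53
a_7 = 5: 3239/306

3239/306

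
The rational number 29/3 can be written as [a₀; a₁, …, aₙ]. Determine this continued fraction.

29 = 9·3 + 2, so a_0 = 9
3 = 1·2 + 1, so a_1 = 1
2 = 2·1 + 0, so a_2 = 2

[9; 1, 2]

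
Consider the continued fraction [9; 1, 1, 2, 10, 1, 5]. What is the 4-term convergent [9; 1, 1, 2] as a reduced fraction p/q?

Start with 2.
1 + 1/(2/1) = 1 + 1/2 = 3/2
1 + 1/(3/2) = 1 + 2/3 = 5/3
9 + 1/(5/3) = 9 + 3/5 = 48/5

48/5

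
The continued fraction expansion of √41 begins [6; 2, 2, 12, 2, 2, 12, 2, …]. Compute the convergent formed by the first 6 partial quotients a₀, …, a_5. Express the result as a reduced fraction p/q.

2049/320

a_0 = 6: 6/1
a_1 = 2: 13/2
a_2 = 2: 32/5
a_3 = 12: 397/62
a_4 = 2: 826/129
a_5 = 2: 2049/320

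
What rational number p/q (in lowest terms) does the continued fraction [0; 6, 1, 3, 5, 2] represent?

Use the convergent recurrence hₖ = aₖ·hₖ₋₁ + hₖ₋₂ (and likewise for the denominators kₖ):
a_0 = 0: 0/1
a_1 = 6: 1/6
a_2 = 1: 1/7
a_3 = 3: 4/27
a_4 = 5: 21/142
a_5 = 2: 46/311

46/311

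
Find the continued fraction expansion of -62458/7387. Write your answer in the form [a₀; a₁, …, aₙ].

Repeatedly divide and take the remainder:
-62458 ÷ 7387 → quotient -9, remainder 4025
7387 ÷ 4025 → quotient 1, remainder 3362
4025 ÷ 3362 → quotient 1, remainder 663
3362 ÷ 663 → quotient 5, remainder 47
663 ÷ 47 → quotient 14, remainder 5
47 ÷ 5 → quotient 9, remainder 2
5 ÷ 2 → quotient 2, remainder 1
2 ÷ 1 → quotient 2, remainder 0

[-9; 1, 1, 5, 14, 9, 2, 2]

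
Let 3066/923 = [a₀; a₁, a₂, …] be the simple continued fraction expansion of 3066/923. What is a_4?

1

Repeatedly divide and take the remainder:
⌊3066/923⌋ = 3, remainder 297
⌊923/297⌋ = 3, remainder 32
⌊297/32⌋ = 9, remainder 9
⌊32/9⌋ = 3, remainder 5
⌊9/5⌋ = 1, remainder 4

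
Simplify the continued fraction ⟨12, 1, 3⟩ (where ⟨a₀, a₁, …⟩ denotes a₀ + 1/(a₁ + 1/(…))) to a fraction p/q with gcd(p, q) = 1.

Use the convergent recurrence hₖ = aₖ·hₖ₋₁ + hₖ₋₂ (and likewise for the denominators kₖ):
a_0 = 12: 12/1
a_1 = 1: 13/1
a_2 = 3: 51/4

51/4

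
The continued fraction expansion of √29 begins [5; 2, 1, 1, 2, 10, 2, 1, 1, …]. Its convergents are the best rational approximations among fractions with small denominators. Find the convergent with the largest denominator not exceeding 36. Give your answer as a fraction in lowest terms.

List convergents until the denominator exceeds the bound:
a_0 = 5: 5/1  (≤ bound)
a_1 = 2: 11/2  (≤ bound)
a_2 = 1: 16/3  (≤ bound)
a_3 = 1: 27/5  (≤ bound)
a_4 = 2: 70/13  (≤ bound)
a_5 = 10: 727/135  (> 36, stop)

70/13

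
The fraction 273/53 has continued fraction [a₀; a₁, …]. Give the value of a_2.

1

⌊273/53⌋ = 5, remainder 8
⌊53/8⌋ = 6, remainder 5
⌊8/5⌋ = 1, remainder 3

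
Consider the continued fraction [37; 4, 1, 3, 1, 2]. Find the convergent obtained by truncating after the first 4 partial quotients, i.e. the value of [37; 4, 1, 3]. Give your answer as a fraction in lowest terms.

a_0 = 37: 37/1
a_1 = 4: 149/4
a_2 = 1: 186/5
a_3 = 3: 707/19

707/19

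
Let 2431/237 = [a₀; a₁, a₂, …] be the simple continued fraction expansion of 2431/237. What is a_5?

2

2431 = 10·237 + 61, so a_0 = 10
237 = 3·61 + 54, so a_1 = 3
61 = 1·54 + 7, so a_2 = 1
54 = 7·7 + 5, so a_3 = 7
7 = 1·5 + 2, so a_4 = 1
5 = 2·2 + 1, so a_5 = 2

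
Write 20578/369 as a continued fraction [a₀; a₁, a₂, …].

20578 ÷ 369 → quotient 55, remainder 283
369 ÷ 283 → quotient 1, remainder 86
283 ÷ 86 → quotient 3, remainder 25
86 ÷ 25 → quotient 3, remainder 11
25 ÷ 11 → quotient 2, remainder 3
11 ÷ 3 → quotient 3, remainder 2
3 ÷ 2 → quotient 1, remainder 1
2 ÷ 1 → quotient 2, remainder 0

[55; 1, 3, 3, 2, 3, 1, 2]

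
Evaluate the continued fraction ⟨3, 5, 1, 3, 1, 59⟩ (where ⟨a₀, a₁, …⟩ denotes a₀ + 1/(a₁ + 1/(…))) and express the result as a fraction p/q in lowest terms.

Start with 59.
1 + 1/(59/1) = 1 + 1/59 = 60/59
3 + 1/(60/59) = 3 + 59/60 = 239/60
1 + 1/(239/60) = 1 + 60/239 = 299/239
5 + 1/(299/239) = 5 + 239/299 = 1734/299
3 + 1/(1734/299) = 3 + 299/1734 = 5501/1734

5501/1734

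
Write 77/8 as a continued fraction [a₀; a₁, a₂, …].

77 = 9·8 + 5, so a_0 = 9
8 = 1·5 + 3, so a_1 = 1
5 = 1·3 + 2, so a_2 = 1
3 = 1·2 + 1, so a_3 = 1
2 = 2·1 + 0, so a_4 = 2

[9; 1, 1, 1, 2]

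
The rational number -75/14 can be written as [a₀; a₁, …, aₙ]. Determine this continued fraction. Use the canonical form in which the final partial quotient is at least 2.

-75 ÷ 14 → quotient -6, remainder 9
14 ÷ 9 → quotient 1, remainder 5
9 ÷ 5 → quotient 1, remainder 4
5 ÷ 4 → quotient 1, remainder 1
4 ÷ 1 → quotient 4, remainder 0

[-6; 1, 1, 1, 4]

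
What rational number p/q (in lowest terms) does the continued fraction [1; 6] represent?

Work from the innermost term outward:
Start with 6.
1 + 1/(6/1) = 1 + 1/6 = 7/6

7/6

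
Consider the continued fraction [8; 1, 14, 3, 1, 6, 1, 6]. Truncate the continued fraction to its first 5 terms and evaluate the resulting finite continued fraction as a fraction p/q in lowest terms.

a_0 = 8: 8/1
a_1 = 1: 9/1
a_2 = 14: 134/15
a_3 = 3: 411/46
a_4 = 1: 545/61

545/61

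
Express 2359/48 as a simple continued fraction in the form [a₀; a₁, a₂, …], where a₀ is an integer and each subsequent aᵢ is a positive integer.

2359 = 49·48 + 7, so a_0 = 49
48 = 6·7 + 6, so a_1 = 6
7 = 1·6 + 1, so a_2 = 1
6 = 6·1 + 0, so a_3 = 6

[49; 6, 1, 6]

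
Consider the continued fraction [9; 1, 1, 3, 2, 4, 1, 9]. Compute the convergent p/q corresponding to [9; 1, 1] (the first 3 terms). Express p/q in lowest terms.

19/2

a_0 = 9: 9/1
a_1 = 1: 10/1
a_2 = 1: 19/2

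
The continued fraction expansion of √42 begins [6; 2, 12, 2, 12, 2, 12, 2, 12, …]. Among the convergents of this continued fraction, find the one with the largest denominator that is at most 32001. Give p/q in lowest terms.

109194/16849

a_0 = 6: 6/1  (≤ bound)
a_1 = 2: 13/2  (≤ bound)
a_2 = 12: 162/25  (≤ bound)
a_3 = 2: 337/52  (≤ bound)
a_4 = 12: 4206/649  (≤ bound)
a_5 = 2: 8749/1350  (≤ bound)
a_6 = 12: 109194/16849  (≤ bound)
a_7 = 2: 227137/35048  (> 32001, stop)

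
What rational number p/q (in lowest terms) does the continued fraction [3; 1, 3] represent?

15/4

Collapse the nested fraction from the inside out:
Start with 3.
1 + 1/(3/1) = 1 + 1/3 = 4/3
3 + 1/(4/3) = 3 + 3/4 = 15/4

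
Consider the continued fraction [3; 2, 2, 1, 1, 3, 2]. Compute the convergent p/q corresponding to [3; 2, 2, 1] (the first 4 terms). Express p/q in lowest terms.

24/7

a_0 = 3: 3/1
a_1 = 2: 7/2
a_2 = 2: 17/5
a_3 = 1: 24/7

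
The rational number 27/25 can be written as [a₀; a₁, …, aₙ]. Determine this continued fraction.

[1; 12, 2]

27 = 1·25 + 2, so a_0 = 1
25 = 12·2 + 1, so a_1 = 12
2 = 2·1 + 0, so a_2 = 2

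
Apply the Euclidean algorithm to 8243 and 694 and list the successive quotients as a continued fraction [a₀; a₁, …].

8243 = 11·694 + 609, so a_0 = 11
694 = 1·609 + 85, so a_1 = 1
609 = 7·85 + 14, so a_2 = 7
85 = 6·14 + 1, so a_3 = 6
14 = 14·1 + 0, so a_4 = 14

[11; 1, 7, 6, 14]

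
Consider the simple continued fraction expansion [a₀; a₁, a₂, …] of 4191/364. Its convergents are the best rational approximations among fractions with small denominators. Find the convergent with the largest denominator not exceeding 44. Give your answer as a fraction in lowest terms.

List convergents until the denominator exceeds the bound:
a_0 = 11: 11/1  (≤ bound)
a_1 = 1: 12/1  (≤ bound)
a_2 = 1: 23/2  (≤ bound)
a_3 = 17: 403/35  (≤ bound)
a_4 = 1: 426/37  (≤ bound)
a_5 = 2: 1255/109  (> 44, stop)

426/37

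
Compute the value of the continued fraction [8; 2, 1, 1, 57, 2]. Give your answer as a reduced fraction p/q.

Start with 2.
57 + 1/(2/1) = 57 + 1/2 = 115/2
1 + 1/(115/2) = 1 + 2/115 = 117/115
1 + 1/(117/115) = 1 + 115/117 = 232/117
2 + 1/(232/117) = 2 + 117/232 = 581/232
8 + 1/(581/232) = 8 + 232/581 = 4880/581

4880/581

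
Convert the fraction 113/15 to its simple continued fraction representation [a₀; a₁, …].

[7; 1, 1, 7]

113 ÷ 15 → quotient 7, remainder 8
15 ÷ 8 → quotient 1, remainder 7
8 ÷ 7 → quotient 1, remainder 1
7 ÷ 1 → quotient 7, remainder 0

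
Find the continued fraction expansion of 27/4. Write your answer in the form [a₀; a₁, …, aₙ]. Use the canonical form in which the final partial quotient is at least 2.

[6; 1, 3]

27 = 6·4 + 3, so a_0 = 6
4 = 1·3 + 1, so a_1 = 1
3 = 3·1 + 0, so a_2 = 3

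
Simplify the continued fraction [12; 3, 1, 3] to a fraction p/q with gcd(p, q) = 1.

184/15

Start with 3.
1 + 1/(3/1) = 1 + 1/3 = 4/3
3 + 1/(4/3) = 3 + 3/4 = 15/4
12 + 1/(15/4) = 12 + 4/15 = 184/15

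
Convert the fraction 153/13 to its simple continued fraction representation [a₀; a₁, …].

153 ÷ 13 → quotient 11, remainder 10
13 ÷ 10 → quotient 1, remainder 3
10 ÷ 3 → quotient 3, remainder 1
3 ÷ 1 → quotient 3, remainder 0

[11; 1, 3, 3]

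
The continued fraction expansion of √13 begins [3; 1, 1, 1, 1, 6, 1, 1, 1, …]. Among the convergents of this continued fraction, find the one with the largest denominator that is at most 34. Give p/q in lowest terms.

119/33

List convergents until the denominator exceeds the bound:
a_0 = 3: 3/1  (≤ bound)
a_1 = 1: 4/1  (≤ bound)
a_2 = 1: 7/2  (≤ bound)
a_3 = 1: 11/3  (≤ bound)
a_4 = 1: 18/5  (≤ bound)
a_5 = 6: 119/33  (≤ bound)
a_6 = 1: 137/38  (> 34, stop)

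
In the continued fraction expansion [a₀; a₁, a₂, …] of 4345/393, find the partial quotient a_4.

3

⌊4345/393⌋ = 11, remainder 22
⌊393/22⌋ = 17, remainder 19
⌊22/19⌋ = 1, remainder 3
⌊19/3⌋ = 6, remainder 1
⌊3/1⌋ = 3, remainder 0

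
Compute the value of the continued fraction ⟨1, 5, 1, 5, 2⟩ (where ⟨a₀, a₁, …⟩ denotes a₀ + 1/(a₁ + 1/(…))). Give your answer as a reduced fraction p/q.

89/76

a_0 = 1: 1/1
a_1 = 5: 6/5
a_2 = 1: 7/6
a_3 = 5: 41/35
a_4 = 2: 89/76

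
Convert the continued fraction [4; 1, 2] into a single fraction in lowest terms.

14/3

Build up convergents one term at a time:
a_0 = 4: 4/1
a_1 = 1: 5/1
a_2 = 2: 14/3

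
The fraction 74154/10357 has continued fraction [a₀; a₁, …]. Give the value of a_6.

1

⌊74154/10357⌋ = 7, remainder 1655
⌊10357/1655⌋ = 6, remainder 427
⌊1655/427⌋ = 3, remainder 374
⌊427/374⌋ = 1, remainder 53
⌊374/53⌋ = 7, remainder 3
⌊53/3⌋ = 17, remainder 2
⌊3/2⌋ = 1, remainder 1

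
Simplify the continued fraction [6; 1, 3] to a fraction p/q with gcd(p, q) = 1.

Use the convergent recurrence hₖ = aₖ·hₖ₋₁ + hₖ₋₂ (and likewise for the denominators kₖ):
a_0 = 6: 6/1
a_1 = 1: 7/1
a_2 = 3: 27/4

27/4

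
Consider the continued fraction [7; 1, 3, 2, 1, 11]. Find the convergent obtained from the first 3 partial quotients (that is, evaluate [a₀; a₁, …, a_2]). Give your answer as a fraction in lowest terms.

Start with 3.
1 + 1/(3/1) = 1 + 1/3 = 4/3
7 + 1/(4/3) = 7 + 3/4 = 31/4

31/4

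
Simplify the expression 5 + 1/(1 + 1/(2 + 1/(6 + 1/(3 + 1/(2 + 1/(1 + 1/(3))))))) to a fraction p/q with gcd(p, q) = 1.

4183/736

a_0 = 5: 5/1
a_1 = 1: 6/1
a_2 = 2: 17/3
a_3 = 6: 108/19
a_4 = 3: 341/60
a_5 = 2: 790/139
a_6 = 1: 1131/199
a_7 = 3: 4183/736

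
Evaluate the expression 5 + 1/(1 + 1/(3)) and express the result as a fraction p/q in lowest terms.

a_0 = 5: 5/1
a_1 = 1: 6/1
a_2 = 3: 23/4

23/4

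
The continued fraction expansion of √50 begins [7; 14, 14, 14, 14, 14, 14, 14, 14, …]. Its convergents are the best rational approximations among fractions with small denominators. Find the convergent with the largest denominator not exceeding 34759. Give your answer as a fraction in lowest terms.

19601/2772

a_0 = 7: 7/1  (≤ bound)
a_1 = 14: 99/14  (≤ bound)
a_2 = 14: 1393/197  (≤ bound)
a_3 = 14: 19601/2772  (≤ bound)
a_4 = 14: 275807/39005  (> 34759, stop)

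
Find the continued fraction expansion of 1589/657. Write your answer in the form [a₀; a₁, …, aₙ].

[2; 2, 2, 1, 1, 3, 15]

⌊1589/657⌋ = 2, remainder 275
⌊657/275⌋ = 2, remainder 107
⌊275/107⌋ = 2, remainder 61
⌊107/61⌋ = 1, remainder 46
⌊61/46⌋ = 1, remainder 15
⌊46/15⌋ = 3, remainder 1
⌊15/1⌋ = 15, remainder 0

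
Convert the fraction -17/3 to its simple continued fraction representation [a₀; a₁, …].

[-6; 3]

-17 ÷ 3 → quotient -6, remainder 1
3 ÷ 1 → quotient 3, remainder 0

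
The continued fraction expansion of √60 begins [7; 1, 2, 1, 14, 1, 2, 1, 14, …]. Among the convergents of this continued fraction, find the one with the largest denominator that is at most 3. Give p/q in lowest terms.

a_0 = 7: 7/1  (≤ bound)
a_1 = 1: 8/1  (≤ bound)
a_2 = 2: 23/3  (≤ bound)
a_3 = 1: 31/4  (> 3, stop)

23/3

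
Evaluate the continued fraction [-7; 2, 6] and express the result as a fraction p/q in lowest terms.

Start with 6.
2 + 1/(6/1) = 2 + 1/6 = 13/6
-7 + 1/(13/6) = -7 + 6/13 = -85/13

-85/13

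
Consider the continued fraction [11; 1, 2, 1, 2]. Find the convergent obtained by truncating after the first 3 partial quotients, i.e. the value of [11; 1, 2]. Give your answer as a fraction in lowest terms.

Collapse the nested fraction from the inside out:
Start with 2.
1 + 1/(2/1) = 1 + 1/2 = 3/2
11 + 1/(3/2) = 11 + 2/3 = 35/3

35/3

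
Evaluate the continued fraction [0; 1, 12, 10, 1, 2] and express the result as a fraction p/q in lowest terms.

Start with 2.
1 + 1/(2/1) = 1 + 1/2 = 3/2
10 + 1/(3/2) = 10 + 2/3 = 32/3
12 + 1/(32/3) = 12 + 3/32 = 387/32
1 + 1/(387/32) = 1 + 32/387 = 419/387
0 + 1/(419/387) = 0 + 387/419 = 387/419

387/419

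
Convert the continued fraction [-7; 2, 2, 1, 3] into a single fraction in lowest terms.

Start with 3.
1 + 1/(3/1) = 1 + 1/3 = 4/3
2 + 1/(4/3) = 2 + 3/4 = 11/4
2 + 1/(11/4) = 2 + 4/11 = 26/11
-7 + 1/(26/11) = -7 + 11/26 = -171/26

-171/26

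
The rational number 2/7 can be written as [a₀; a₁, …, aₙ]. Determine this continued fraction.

⌊2/7⌋ = 0, remainder 2
⌊7/2⌋ = 3, remainder 1
⌊2/1⌋ = 2, remainder 0

[0; 3, 2]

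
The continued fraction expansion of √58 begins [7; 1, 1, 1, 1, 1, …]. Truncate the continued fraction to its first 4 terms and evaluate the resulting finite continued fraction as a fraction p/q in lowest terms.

Compute successive convergents:
a_0 = 7: 7/1
a_1 = 1: 8/1
a_2 = 1: 15/2
a_3 = 1: 23/3

23/3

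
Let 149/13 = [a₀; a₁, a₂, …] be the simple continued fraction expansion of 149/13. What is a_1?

149 ÷ 13 → quotient 11, remainder 6
13 ÷ 6 → quotient 2, remainder 1

2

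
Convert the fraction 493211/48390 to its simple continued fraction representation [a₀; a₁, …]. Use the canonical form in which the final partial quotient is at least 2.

[10; 5, 5, 13, 2, 33, 2]

493211 ÷ 48390 → quotient 10, remainder 9311
48390 ÷ 9311 → quotient 5, remainder 1835
9311 ÷ 1835 → quotient 5, remainder 136
1835 ÷ 136 → quotient 13, remainder 67
136 ÷ 67 → quotient 2, remainder 2
67 ÷ 2 → quotient 33, remainder 1
2 ÷ 1 → quotient 2, remainder 0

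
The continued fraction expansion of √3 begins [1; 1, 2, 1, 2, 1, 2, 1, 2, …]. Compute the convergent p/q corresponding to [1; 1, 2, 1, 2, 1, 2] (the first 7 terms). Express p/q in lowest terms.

71/41

Compute successive convergents:
a_0 = 1: 1/1
a_1 = 1: 2/1
a_2 = 2: 5/3
a_3 = 1: 7/4
a_4 = 2: 19/11
a_5 = 1: 26/15
a_6 = 2: 71/41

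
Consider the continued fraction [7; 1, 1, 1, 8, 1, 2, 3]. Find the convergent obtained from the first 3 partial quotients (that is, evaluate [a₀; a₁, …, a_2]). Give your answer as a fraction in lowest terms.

a_0 = 7: 7/1
a_1 = 1: 8/1
a_2 = 1: 15/2

15/2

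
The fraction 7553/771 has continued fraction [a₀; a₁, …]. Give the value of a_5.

7553 ÷ 771 → quotient 9, remainder 614
771 ÷ 614 → quotient 1, remainder 157
614 ÷ 157 → quotient 3, remainder 143
157 ÷ 143 → quotient 1, remainder 14
143 ÷ 14 → quotient 10, remainder 3
14 ÷ 3 → quotient 4, remainder 2

4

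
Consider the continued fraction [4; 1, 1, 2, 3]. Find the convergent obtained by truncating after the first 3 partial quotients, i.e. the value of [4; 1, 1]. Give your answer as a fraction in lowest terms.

Start with 1.
1 + 1/(1/1) = 1 + 1/1 = 2/1
4 + 1/(2/1) = 4 + 1/2 = 9/2

9/2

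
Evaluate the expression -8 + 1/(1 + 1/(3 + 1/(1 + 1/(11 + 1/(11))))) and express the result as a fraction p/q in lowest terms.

-4711/654

Build up convergents one term at a time:
a_0 = -8: -8/1
a_1 = 1: -7/1
a_2 = 3: -29/4
a_3 = 1: -36/5
a_4 = 11: -425/59
a_5 = 11: -4711/654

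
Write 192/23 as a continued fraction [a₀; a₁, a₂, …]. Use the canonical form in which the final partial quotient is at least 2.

Run the Euclidean algorithm, recording each quotient:
⌊192/23⌋ = 8, remainder 8
⌊23/8⌋ = 2, remainder 7
⌊8/7⌋ = 1, remainder 1
⌊7/1⌋ = 7, remainder 0

[8; 2, 1, 7]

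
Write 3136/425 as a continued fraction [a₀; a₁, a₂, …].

3136 ÷ 425 → quotient 7, remainder 161
425 ÷ 161 → quotient 2, remainder 103
161 ÷ 103 → quotient 1, remainder 58
103 ÷ 58 → quotient 1, remainder 45
58 ÷ 45 → quotient 1, remainder 13
45 ÷ 13 → quotient 3, remainder 6
13 ÷ 6 → quotient 2, remainder 1
6 ÷ 1 → quotient 6, remainder 0

[7; 2, 1, 1, 1, 3, 2, 6]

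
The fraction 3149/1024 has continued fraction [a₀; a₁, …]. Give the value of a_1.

Apply division with remainder until the remainder is 0:
⌊3149/1024⌋ = 3, remainder 77
⌊1024/77⌋ = 13, remainder 23

13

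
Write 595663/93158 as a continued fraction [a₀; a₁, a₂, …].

595663 = 6·93158 + 36715, so a_0 = 6
93158 = 2·36715 + 19728, so a_1 = 2
36715 = 1·19728 + 16987, so a_2 = 1
19728 = 1·16987 + 2741, so a_3 = 1
16987 = 6·2741 + 541, so a_4 = 6
2741 = 5·541 + 36, so a_5 = 5
541 = 15·36 + 1, so a_6 = 15
36 = 36·1 + 0, so a_7 = 36

[6; 2, 1, 1, 6, 5, 15, 36]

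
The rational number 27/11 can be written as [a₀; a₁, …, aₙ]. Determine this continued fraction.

Apply division with remainder until the remainder is 0:
27 = 2·11 + 5, so a_0 = 2
11 = 2·5 + 1, so a_1 = 2
5 = 5·1 + 0, so a_2 = 5

[2; 2, 5]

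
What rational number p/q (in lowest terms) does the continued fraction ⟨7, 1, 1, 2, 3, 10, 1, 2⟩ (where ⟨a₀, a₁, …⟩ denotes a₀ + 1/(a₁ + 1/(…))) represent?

4242/559

Build up convergents one term at a time:
a_0 = 7: 7/1
a_1 = 1: 8/1
a_2 = 1: 15/2
a_3 = 2: 38/5
a_4 = 3: 129/17
a_5 = 10: 1328/175
a_6 = 1: 1457/192
a_7 = 2: 4242/559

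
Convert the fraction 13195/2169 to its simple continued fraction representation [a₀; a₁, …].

13195 ÷ 2169 → quotient 6, remainder 181
2169 ÷ 181 → quotient 11, remainder 178
181 ÷ 178 → quotient 1, remainder 3
178 ÷ 3 → quotient 59, remainder 1
3 ÷ 1 → quotient 3, remainder 0

[6; 11, 1, 59, 3]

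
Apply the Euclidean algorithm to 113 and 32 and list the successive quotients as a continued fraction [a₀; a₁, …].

[3; 1, 1, 7, 2]

Apply division with remainder until the remainder is 0:
⌊113/32⌋ = 3, remainder 17
⌊32/17⌋ = 1, remainder 15
⌊17/15⌋ = 1, remainder 2
⌊15/2⌋ = 7, remainder 1
⌊2/1⌋ = 2, remainder 0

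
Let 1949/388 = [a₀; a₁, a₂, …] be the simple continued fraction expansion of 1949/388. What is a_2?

Repeatedly divide and take the remainder:
⌊1949/388⌋ = 5, remainder 9
⌊388/9⌋ = 43, remainder 1
⌊9/1⌋ = 9, remainder 0

9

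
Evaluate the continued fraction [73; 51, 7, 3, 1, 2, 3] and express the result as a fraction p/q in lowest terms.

Start with 3.
2 + 1/(3/1) = 2 + 1/3 = 7/3
1 + 1/(7/3) = 1 + 3/7 = 10/7
3 + 1/(10/7) = 3 + 7/10 = 37/10
7 + 1/(37/10) = 7 + 10/37 = 269/37
51 + 1/(269/37) = 51 + 37/269 = 13756/269
73 + 1/(13756/269) = 73 + 269/13756 = 1004457/13756

1004457/13756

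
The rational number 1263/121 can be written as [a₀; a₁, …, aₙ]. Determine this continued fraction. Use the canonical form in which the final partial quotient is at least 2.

⌊1263/121⌋ = 10, remainder 53
⌊121/53⌋ = 2, remainder 15
⌊53/15⌋ = 3, remainder 8
⌊15/8⌋ = 1, remainder 7
⌊8/7⌋ = 1, remainder 1
⌊7/1⌋ = 7, remainder 0

[10; 2, 3, 1, 1, 7]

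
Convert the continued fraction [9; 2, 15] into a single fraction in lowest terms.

294/31

Collapse the nested fraction from the inside out:
Start with 15.
2 + 1/(15/1) = 2 + 1/15 = 31/15
9 + 1/(31/15) = 9 + 15/31 = 294/31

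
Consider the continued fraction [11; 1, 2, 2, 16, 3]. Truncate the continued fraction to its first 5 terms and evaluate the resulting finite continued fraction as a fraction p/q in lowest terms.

1347/115

a_0 = 11: 11/1
a_1 = 1: 12/1
a_2 = 2: 35/3
a_3 = 2: 82/7
a_4 = 16: 1347/115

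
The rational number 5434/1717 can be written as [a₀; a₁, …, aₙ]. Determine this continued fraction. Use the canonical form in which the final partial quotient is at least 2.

Apply division with remainder until the remainder is 0:
5434 ÷ 1717 → quotient 3, remainder 283
1717 ÷ 283 → quotient 6, remainder 19
283 ÷ 19 → quotient 14, remainder 17
19 ÷ 17 → quotient 1, remainder 2
17 ÷ 2 → quotient 8, remainder 1
2 ÷ 1 → quotient 2, remainder 0

[3; 6, 14, 1, 8, 2]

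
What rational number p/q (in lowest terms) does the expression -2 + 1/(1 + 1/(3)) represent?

-5/4

Build up convergents one term at a time:
a_0 = -2: -2/1
a_1 = 1: -1/1
a_2 = 3: -5/4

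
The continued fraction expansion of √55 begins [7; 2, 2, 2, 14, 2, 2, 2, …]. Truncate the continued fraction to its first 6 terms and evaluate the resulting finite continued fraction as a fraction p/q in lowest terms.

a_0 = 7: 7/1
a_1 = 2: 15/2
a_2 = 2: 37/5
a_3 = 2: 89/12
a_4 = 14: 1283/173
a_5 = 2: 2655/358

2655/358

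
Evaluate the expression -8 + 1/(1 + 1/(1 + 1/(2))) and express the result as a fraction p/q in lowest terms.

Use the convergent recurrence hₖ = aₖ·hₖ₋₁ + hₖ₋₂ (and likewise for the denominators kₖ):
a_0 = -8: -8/1
a_1 = 1: -7/1
a_2 = 1: -15/2
a_3 = 2: -37/5

-37/5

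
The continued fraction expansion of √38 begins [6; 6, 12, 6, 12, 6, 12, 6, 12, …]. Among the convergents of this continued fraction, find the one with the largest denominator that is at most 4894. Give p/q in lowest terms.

2737/444

List convergents until the denominator exceeds the bound:
a_0 = 6: 6/1  (≤ bound)
a_1 = 6: 37/6  (≤ bound)
a_2 = 12: 450/73  (≤ bound)
a_3 = 6: 2737/444  (≤ bound)
a_4 = 12: 33294/5401  (> 4894, stop)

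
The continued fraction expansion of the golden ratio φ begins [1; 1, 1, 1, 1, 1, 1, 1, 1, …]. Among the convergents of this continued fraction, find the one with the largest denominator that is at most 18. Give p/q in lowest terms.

21/13

a_0 = 1: 1/1  (≤ bound)
a_1 = 1: 2/1  (≤ bound)
a_2 = 1: 3/2  (≤ bound)
a_3 = 1: 5/3  (≤ bound)
a_4 = 1: 8/5  (≤ bound)
a_5 = 1: 13/8  (≤ bound)
a_6 = 1: 21/13  (≤ bound)
a_7 = 1: 34/21  (> 18, stop)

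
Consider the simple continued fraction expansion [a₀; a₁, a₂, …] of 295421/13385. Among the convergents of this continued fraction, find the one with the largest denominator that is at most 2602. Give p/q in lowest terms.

List convergents until the denominator exceeds the bound:
a_0 = 22: 22/1  (≤ bound)
a_1 = 14: 309/14  (≤ bound)
a_2 = 13: 4039/183  (≤ bound)
a_3 = 2: 8387/380  (≤ bound)
a_4 = 1: 12426/563  (≤ bound)
a_5 = 1: 20813/943  (≤ bound)
a_6 = 6: 137304/6221  (> 2602, stop)

20813/943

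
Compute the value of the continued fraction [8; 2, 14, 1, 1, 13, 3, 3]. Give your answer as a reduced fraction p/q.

70327/8290

Build up convergents one term at a time:
a_0 = 8: 8/1
a_1 = 2: 17/2
a_2 = 14: 246/29
a_3 = 1: 263/31
a_4 = 1: 509/60
a_5 = 13: 6880/811
a_6 = 3: 21149/2493
a_7 = 3: 70327/8290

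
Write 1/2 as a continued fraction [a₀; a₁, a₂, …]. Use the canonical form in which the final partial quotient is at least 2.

[0; 2]

Repeatedly divide and take the remainder:
1 = 0·2 + 1, so a_0 = 0
2 = 2·1 + 0, so a_1 = 2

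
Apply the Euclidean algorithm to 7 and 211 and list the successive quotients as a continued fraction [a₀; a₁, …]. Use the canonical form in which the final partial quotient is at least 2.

Apply division with remainder until the remainder is 0:
⌊7/211⌋ = 0, remainder 7
⌊211/7⌋ = 30, remainder 1
⌊7/1⌋ = 7, remainder 0

[0; 30, 7]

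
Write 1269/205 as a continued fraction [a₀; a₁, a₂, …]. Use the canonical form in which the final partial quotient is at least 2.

[6; 5, 3, 1, 9]

⌊1269/205⌋ = 6, remainder 39
⌊205/39⌋ = 5, remainder 10
⌊39/10⌋ = 3, remainder 9
⌊10/9⌋ = 1, remainder 1
⌊9/1⌋ = 9, remainder 0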